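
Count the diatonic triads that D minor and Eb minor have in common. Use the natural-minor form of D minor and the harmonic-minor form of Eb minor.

1

Diatonic triads of D minor (natural minor): Dm (i), Edim (ii°), F (III), Gm (iv), Am (v), Bb (VI), C (VII).
Diatonic triads of Eb minor (harmonic minor): Ebm (i), Fdim (ii°), Gbaug (III+), Abm (iv), Bb (V), Cb (VI), Ddim (vii°).
Matching root and quality in both lists: Bb.
That gives 1 common triad.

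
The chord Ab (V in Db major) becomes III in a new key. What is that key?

F minor

The numeral III denotes a major triad on scale degree 3. With Ab on degree 3, the tonic of the new key is F.
Degree 3 carries a major triad in natural-minor keys, so the destination is F minor.
Check: the diatonic triads of F minor (natural minor) are Fm (i), Gdim (ii°), Ab (III), Bbm (iv), Cm (v), Db (VI), Eb (VII) — Ab is indeed III.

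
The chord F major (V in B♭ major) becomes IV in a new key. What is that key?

The numeral IV denotes a major triad on scale degree 4. With F on degree 4, the tonic of the new key is C.
Degree 4 carries a major triad in major keys, so the destination is C major.
Check: the diatonic triads of C major are C (I), Dm (ii), Em (iii), F (IV), G (V), Am (vi), Bdim (vii°) — F major is indeed IV.

C major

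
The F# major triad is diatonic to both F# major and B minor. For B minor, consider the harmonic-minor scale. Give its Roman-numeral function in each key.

The scale of F# major is F# G# A# B C# D# E#; F# is degree 1, and the triad built there (F#-A#-C#) is major, so it is I.
The scale of B minor (harmonic minor) is B C# D E F# G A#; F# is degree 5, and the triad built there (F#-A#-C#) is major, so it is V.

I in F# major; V in B minor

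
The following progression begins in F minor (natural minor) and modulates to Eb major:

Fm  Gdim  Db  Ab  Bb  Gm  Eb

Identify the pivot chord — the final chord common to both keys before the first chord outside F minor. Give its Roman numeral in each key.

Chords diatonic to F minor: Fm, Gdim, Ab, Bbm, Cm, Db, Eb.
Reading the progression, the first chord not in that set is Bb, so the modulation leaves F minor there.
The chord immediately before Bb is Ab, which is diatonic to both keys: III in F minor and IV in Eb major.

Ab — III in F minor, IV in Eb major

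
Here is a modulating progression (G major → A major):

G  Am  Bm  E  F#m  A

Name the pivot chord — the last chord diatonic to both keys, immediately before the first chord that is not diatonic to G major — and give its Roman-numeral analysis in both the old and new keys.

Chords diatonic to G major: G, Am, Bm, C, D, Em, F#dim.
Reading the progression, the first chord not in that set is E, so the modulation leaves G major there.
The chord immediately before E is Bm, which is diatonic to both keys: iii in G major and ii in A major.

Bm — iii in G major, ii in A major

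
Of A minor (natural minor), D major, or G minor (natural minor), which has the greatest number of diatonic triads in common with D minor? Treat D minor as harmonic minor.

Triads of D minor (harmonic minor): D minor (i), E diminished (ii°), F augmented (III+), G minor (iv), A major (V), Bb major (VI), C# diminished (vii°).
A minor (natural minor) shares 1: Dm.
D major shares 2: A, C#dim.
G minor (natural minor) shares 3: Dm, Gm, Bb.
The most common triads (3) are shared with G minor.

G minor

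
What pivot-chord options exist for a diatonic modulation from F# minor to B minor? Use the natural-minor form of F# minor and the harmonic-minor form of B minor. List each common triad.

Triads in F# minor (natural minor): F# minor (i), G# diminished (ii°), A major (III), B minor (iv), C# minor (v), D major (VI), E major (VII).
Triads in B minor (harmonic minor): B minor (i), C# diminished (ii°), D augmented (III+), E minor (iv), F# major (V), G major (VI), A# diminished (vii°).
Shared triads with their functions: B minor (iv in F# minor, i in B minor).

Bm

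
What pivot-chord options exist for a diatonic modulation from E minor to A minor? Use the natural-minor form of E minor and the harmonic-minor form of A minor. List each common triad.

Triads in E minor (natural minor): E minor (i), F# diminished (ii°), G major (III), A minor (iv), B minor (v), C major (VI), D major (VII).
Triads in A minor (harmonic minor): A minor (i), B diminished (ii°), C augmented (III+), D minor (iv), E major (V), F major (VI), G# diminished (vii°).
Shared triads with their functions: A minor (iv in E minor, i in A minor).

Am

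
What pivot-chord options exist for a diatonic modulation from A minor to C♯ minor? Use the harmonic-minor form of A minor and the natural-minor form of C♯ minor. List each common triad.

E

Triads in A minor (harmonic minor): Am (i), Bdim (ii°), Caug (III+), Dm (iv), E (V), F (VI), G♯dim (vii°).
Triads in C♯ minor (natural minor): C♯m (i), D♯dim (ii°), E (III), F♯m (iv), G♯m (v), A (VI), B (VII).
Shared triads with their functions: E (V in A minor, III in C♯ minor).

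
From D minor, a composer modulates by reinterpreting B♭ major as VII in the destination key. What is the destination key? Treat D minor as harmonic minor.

The numeral VII denotes a major triad on scale degree 7. With B♭ on degree 7, the tonic of the new key is C.
Degree 7 carries a major triad in natural-minor keys, so the destination is C minor.
Check: the diatonic triads of C minor (natural minor) are Cm (i), Ddim (ii°), E♭ (III), Fm (iv), Gm (v), A♭ (VI), B♭ (VII) — B♭ major is indeed VII.

C minor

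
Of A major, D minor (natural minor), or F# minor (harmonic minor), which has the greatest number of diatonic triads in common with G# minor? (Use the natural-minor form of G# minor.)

A major

Triads of G# minor (natural minor): G#m (i), A#dim (ii°), B (III), C#m (iv), D#m (v), E (VI), F# (VII).
A major shares 2: C#m, E.
D minor (natural minor) shares 0: none.
F# minor (harmonic minor) shares 0: none.
The most common triads (2) are shared with A major.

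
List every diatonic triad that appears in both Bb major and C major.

Dm, F

Triads in Bb major: Bb (I), Cm (ii), Dm (iii), Eb (IV), F (V), Gm (vi), Adim (vii°).
Triads in C major: C (I), Dm (ii), Em (iii), F (IV), G (V), Am (vi), Bdim (vii°).
Shared triads with their functions: Dm (iii in Bb major, ii in C major); F (V in Bb major, IV in C major).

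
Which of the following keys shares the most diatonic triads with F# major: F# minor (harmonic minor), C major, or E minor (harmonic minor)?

Triads of F# major: F# (I), G#m (ii), A#m (iii), B (IV), C# (V), D#m (vi), E#dim (vii°).
F# minor (harmonic minor) shares 2: C#, E#dim.
C major shares 0: none.
E minor (harmonic minor) shares 1: B.
The most common triads (2) are shared with F# minor.

F# minor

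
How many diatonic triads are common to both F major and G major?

2

Diatonic triads of F major: F (I), Gm (ii), Am (iii), Bb (IV), C (V), Dm (vi), Edim (vii°).
Diatonic triads of G major: G (I), Am (ii), Bm (iii), C (IV), D (V), Em (vi), F#dim (vii°).
Matching root and quality in both lists: Am, C.
That gives 2 common triads.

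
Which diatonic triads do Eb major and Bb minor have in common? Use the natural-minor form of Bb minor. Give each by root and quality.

Triads in Eb major: Eb major (I), F minor (ii), G minor (iii), Ab major (IV), Bb major (V), C minor (vi), D diminished (vii°).
Triads in Bb minor (natural minor): Bb minor (i), C diminished (ii°), Db major (III), Eb minor (iv), F minor (v), Gb major (VI), Ab major (VII).
Shared triads with their functions: F minor (ii in Eb major, v in Bb minor); Ab major (IV in Eb major, VII in Bb minor).

Fm, Ab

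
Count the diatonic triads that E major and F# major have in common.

Diatonic triads of E major: E major (I), F# minor (ii), G# minor (iii), A major (IV), B major (V), C# minor (vi), D# diminished (vii°).
Diatonic triads of F# major: F# major (I), G# minor (ii), A# minor (iii), B major (IV), C# major (V), D# minor (vi), E# diminished (vii°).
Matching root and quality in both lists: G# minor, B major.
That gives 2 common triads.

2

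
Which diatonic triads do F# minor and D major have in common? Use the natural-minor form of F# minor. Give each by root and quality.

F#m, A, Bm, D

Triads in F# minor (natural minor): F# minor (i), G# diminished (ii°), A major (III), B minor (iv), C# minor (v), D major (VI), E major (VII).
Triads in D major: D major (I), E minor (ii), F# minor (iii), G major (IV), A major (V), B minor (vi), C# diminished (vii°).
Shared triads with their functions: F# minor (i in F# minor, iii in D major); A major (III in F# minor, V in D major); B minor (iv in F# minor, vi in D major); D major (VI in F# minor, I in D major).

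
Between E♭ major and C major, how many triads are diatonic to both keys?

Diatonic triads of E♭ major: E♭ major (I), F minor (ii), G minor (iii), A♭ major (IV), B♭ major (V), C minor (vi), D diminished (vii°).
Diatonic triads of C major: C major (I), D minor (ii), E minor (iii), F major (IV), G major (V), A minor (vi), B diminished (vii°).
No triad has the same root and quality in both keys.

0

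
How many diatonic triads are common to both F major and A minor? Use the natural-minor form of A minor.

Diatonic triads of F major: F (I), Gm (ii), Am (iii), Bb (IV), C (V), Dm (vi), Edim (vii°).
Diatonic triads of A minor (natural minor): Am (i), Bdim (ii°), C (III), Dm (iv), Em (v), F (VI), G (VII).
Matching root and quality in both lists: F, Am, C, Dm.
That gives 4 common triads.

4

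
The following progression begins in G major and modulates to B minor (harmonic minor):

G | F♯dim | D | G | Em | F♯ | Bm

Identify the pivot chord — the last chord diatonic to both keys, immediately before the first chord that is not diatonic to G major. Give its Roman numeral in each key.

Em — vi in G major, iv in B minor

Chords diatonic to G major: G, Am, Bm, C, D, Em, F♯dim.
Reading the progression, the first chord not in that set is F♯, so the modulation leaves G major there.
The chord immediately before F♯ is Em, which is diatonic to both keys: vi in G major and iv in B minor.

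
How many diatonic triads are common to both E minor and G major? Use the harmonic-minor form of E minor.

4

Diatonic triads of E minor (harmonic minor): Em (i), F#dim (ii°), Gaug (III+), Am (iv), B (V), C (VI), D#dim (vii°).
Diatonic triads of G major: G (I), Am (ii), Bm (iii), C (IV), D (V), Em (vi), F#dim (vii°).
Matching root and quality in both lists: Em, F#dim, Am, C.
That gives 4 common triads.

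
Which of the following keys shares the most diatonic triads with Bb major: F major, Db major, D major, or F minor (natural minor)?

Triads of Bb major: Bb (I), Cm (ii), Dm (iii), Eb (IV), F (V), Gm (vi), Adim (vii°).
F major shares 4: Bb, Dm, F, Gm.
Db major shares 0: none.
D major shares 0: none.
F minor (natural minor) shares 2: Cm, Eb.
The most common triads (4) are shared with F major.

F major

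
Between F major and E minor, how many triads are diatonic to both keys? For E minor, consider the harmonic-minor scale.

Diatonic triads of F major: F (I), Gm (ii), Am (iii), Bb (IV), C (V), Dm (vi), Edim (vii°).
Diatonic triads of E minor (harmonic minor): Em (i), F#dim (ii°), Gaug (III+), Am (iv), B (V), C (VI), D#dim (vii°).
Matching root and quality in both lists: Am, C.
That gives 2 common triads.

2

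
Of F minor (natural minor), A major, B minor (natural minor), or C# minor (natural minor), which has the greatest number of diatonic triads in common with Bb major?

Triads of Bb major: Bb (I), Cm (ii), Dm (iii), Eb (IV), F (V), Gm (vi), Adim (vii°).
F minor (natural minor) shares 2: Cm, Eb.
A major shares 0: none.
B minor (natural minor) shares 0: none.
C# minor (natural minor) shares 0: none.
The most common triads (2) are shared with F minor.

F minor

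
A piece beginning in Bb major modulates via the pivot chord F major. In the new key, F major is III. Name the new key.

D minor

The numeral III denotes a major triad on scale degree 3. With F on degree 3, the tonic of the new key is D.
Degree 3 carries a major triad in natural-minor keys, so the destination is D minor.
Check: the diatonic triads of D minor (natural minor) are Dm (i), Edim (ii°), F (III), Gm (iv), Am (v), Bb (VI), C (VII) — F major is indeed III.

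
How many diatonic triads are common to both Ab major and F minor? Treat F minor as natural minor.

7

Diatonic triads of Ab major: Ab (I), Bbm (ii), Cm (iii), Db (IV), Eb (V), Fm (vi), Gdim (vii°).
Diatonic triads of F minor (natural minor): Fm (i), Gdim (ii°), Ab (III), Bbm (iv), Cm (v), Db (VI), Eb (VII).
Matching root and quality in both lists: Ab, Bbm, Cm, Db, Eb, Fm, Gdim.
That gives 7 common triads.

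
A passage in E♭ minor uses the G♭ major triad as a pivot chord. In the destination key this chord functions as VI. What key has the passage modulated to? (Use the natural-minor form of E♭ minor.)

The numeral VI denotes a major triad on scale degree 6. With G♭ on degree 6, the tonic of the new key is B♭.
Degree 6 carries a major triad in minor keys, so the destination is B♭ minor.
Check: the diatonic triads of B♭ minor (natural minor) are B♭m (i), Cdim (ii°), D♭ (III), E♭m (iv), Fm (v), G♭ (VI), A♭ (VII) — G♭ major is indeed VI.

B♭ minor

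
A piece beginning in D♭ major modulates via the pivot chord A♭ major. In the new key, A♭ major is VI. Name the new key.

C minor

The numeral VI denotes a major triad on scale degree 6. With A♭ on degree 6, the tonic of the new key is C.
Degree 6 carries a major triad in minor keys, so the destination is C minor.
Check: the diatonic triads of C minor (natural minor) are Cm (i), Ddim (ii°), E♭ (III), Fm (iv), Gm (v), A♭ (VI), B♭ (VII) — A♭ major is indeed VI.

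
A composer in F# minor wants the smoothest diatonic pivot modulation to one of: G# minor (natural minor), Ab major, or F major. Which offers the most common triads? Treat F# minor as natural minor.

G# minor

Triads of F# minor (natural minor): F#m (i), G#dim (ii°), A (III), Bm (iv), C#m (v), D (VI), E (VII).
G# minor (natural minor) shares 2: C#m, E.
Ab major shares 0: none.
F major shares 0: none.
The most common triads (2) are shared with G# minor.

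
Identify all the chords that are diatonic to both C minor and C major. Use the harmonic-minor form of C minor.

G, Bdim

Triads in C minor (harmonic minor): Cm (i), Ddim (ii°), Ebaug (III+), Fm (iv), G (V), Ab (VI), Bdim (vii°).
Triads in C major: C (I), Dm (ii), Em (iii), F (IV), G (V), Am (vi), Bdim (vii°).
Shared triads with their functions: G (V in C minor, V in C major); Bdim (vii° in C minor, vii° in C major).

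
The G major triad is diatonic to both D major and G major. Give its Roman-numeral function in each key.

IV in D major; I in G major

The scale of D major is D E F# G A B C#; G is degree 4, and the triad built there (G-B-D) is major, so it is IV.
The scale of G major is G A B C D E F#; G is degree 1, and the triad built there (G-B-D) is major, so it is I.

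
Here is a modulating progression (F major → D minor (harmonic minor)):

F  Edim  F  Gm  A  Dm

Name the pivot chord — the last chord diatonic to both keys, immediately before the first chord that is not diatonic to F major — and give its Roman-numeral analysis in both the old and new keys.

Gm — ii in F major, iv in D minor

Chords diatonic to F major: F, Gm, Am, B♭, C, Dm, Edim.
Reading the progression, the first chord not in that set is A, so the modulation leaves F major there.
The chord immediately before A is Gm, which is diatonic to both keys: ii in F major and iv in D minor.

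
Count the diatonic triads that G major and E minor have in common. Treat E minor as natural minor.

Diatonic triads of G major: G (I), Am (ii), Bm (iii), C (IV), D (V), Em (vi), F#dim (vii°).
Diatonic triads of E minor (natural minor): Em (i), F#dim (ii°), G (III), Am (iv), Bm (v), C (VI), D (VII).
Matching root and quality in both lists: G, Am, Bm, C, D, Em, F#dim.
That gives 7 common triads.

7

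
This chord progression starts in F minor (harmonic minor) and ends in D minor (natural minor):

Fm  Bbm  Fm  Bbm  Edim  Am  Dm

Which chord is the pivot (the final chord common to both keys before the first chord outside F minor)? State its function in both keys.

Edim — vii° in F minor, ii° in D minor

Chords diatonic to F minor: Fm, Gdim, Abaug, Bbm, C, Db, Edim.
Reading the progression, the first chord not in that set is Am, so the modulation leaves F minor there.
The chord immediately before Am is Edim, which is diatonic to both keys: vii° in F minor and ii° in D minor.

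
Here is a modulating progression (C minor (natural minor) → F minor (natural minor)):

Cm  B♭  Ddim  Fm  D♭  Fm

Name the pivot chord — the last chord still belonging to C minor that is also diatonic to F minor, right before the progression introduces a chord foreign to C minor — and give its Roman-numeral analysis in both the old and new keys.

Chords diatonic to C minor: Cm, Ddim, E♭, Fm, Gm, A♭, B♭.
Reading the progression, the first chord not in that set is D♭, so the modulation leaves C minor there.
The chord immediately before D♭ is Fm, which is diatonic to both keys: iv in C minor and i in F minor.

Fm — iv in C minor, i in F minor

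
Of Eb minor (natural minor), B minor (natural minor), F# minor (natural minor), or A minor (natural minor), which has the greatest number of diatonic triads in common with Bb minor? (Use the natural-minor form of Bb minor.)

Eb minor

Triads of Bb minor (natural minor): Bbm (i), Cdim (ii°), Db (III), Ebm (iv), Fm (v), Gb (VI), Ab (VII).
Eb minor (natural minor) shares 4: Bbm, Db, Ebm, Gb.
B minor (natural minor) shares 0: none.
F# minor (natural minor) shares 0: none.
A minor (natural minor) shares 0: none.
The most common triads (4) are shared with Eb minor.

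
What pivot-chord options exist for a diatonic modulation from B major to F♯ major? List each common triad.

Triads in B major: B (I), C♯m (ii), D♯m (iii), E (IV), F♯ (V), G♯m (vi), A♯dim (vii°).
Triads in F♯ major: F♯ (I), G♯m (ii), A♯m (iii), B (IV), C♯ (V), D♯m (vi), E♯dim (vii°).
Shared triads with their functions: B (I in B major, IV in F♯ major); D♯m (iii in B major, vi in F♯ major); F♯ (V in B major, I in F♯ major); G♯m (vi in B major, ii in F♯ major).

B, D♯m, F♯, G♯m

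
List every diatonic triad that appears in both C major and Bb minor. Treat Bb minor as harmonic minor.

Triads in C major: C (I), Dm (ii), Em (iii), F (IV), G (V), Am (vi), Bdim (vii°).
Triads in Bb minor (harmonic minor): Bbm (i), Cdim (ii°), Dbaug (III+), Ebm (iv), F (V), Gb (VI), Adim (vii°).
Shared triads with their functions: F (IV in C major, V in Bb minor).

F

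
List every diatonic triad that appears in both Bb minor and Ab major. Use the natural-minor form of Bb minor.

Bbm, Db, Fm, Ab

Triads in Bb minor (natural minor): Bbm (i), Cdim (ii°), Db (III), Ebm (iv), Fm (v), Gb (VI), Ab (VII).
Triads in Ab major: Ab (I), Bbm (ii), Cm (iii), Db (IV), Eb (V), Fm (vi), Gdim (vii°).
Shared triads with their functions: Bbm (i in Bb minor, ii in Ab major); Db (III in Bb minor, IV in Ab major); Fm (v in Bb minor, vi in Ab major); Ab (VII in Bb minor, I in Ab major).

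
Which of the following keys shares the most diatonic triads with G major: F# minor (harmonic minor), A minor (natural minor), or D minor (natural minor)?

Triads of G major: G major (I), A minor (ii), B minor (iii), C major (IV), D major (V), E minor (vi), F# diminished (vii°).
F# minor (harmonic minor) shares 2: Bm, D.
A minor (natural minor) shares 4: G, Am, C, Em.
D minor (natural minor) shares 2: Am, C.
The most common triads (4) are shared with A minor.

A minor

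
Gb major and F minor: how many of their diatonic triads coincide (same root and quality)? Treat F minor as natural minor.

2

Diatonic triads of Gb major: Gb (I), Abm (ii), Bbm (iii), Cb (IV), Db (V), Ebm (vi), Fdim (vii°).
Diatonic triads of F minor (natural minor): Fm (i), Gdim (ii°), Ab (III), Bbm (iv), Cm (v), Db (VI), Eb (VII).
Matching root and quality in both lists: Bbm, Db.
That gives 2 common triads.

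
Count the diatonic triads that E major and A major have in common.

4

Diatonic triads of E major: E (I), F#m (ii), G#m (iii), A (IV), B (V), C#m (vi), D#dim (vii°).
Diatonic triads of A major: A (I), Bm (ii), C#m (iii), D (IV), E (V), F#m (vi), G#dim (vii°).
Matching root and quality in both lists: E, F#m, A, C#m.
That gives 4 common triads.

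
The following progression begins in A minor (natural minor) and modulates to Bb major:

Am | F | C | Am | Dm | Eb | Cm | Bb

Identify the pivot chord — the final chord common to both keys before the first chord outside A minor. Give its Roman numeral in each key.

Dm — iv in A minor, iii in Bb major

Chords diatonic to A minor: Am, Bdim, C, Dm, Em, F, G.
Reading the progression, the first chord not in that set is Eb, so the modulation leaves A minor there.
The chord immediately before Eb is Dm, which is diatonic to both keys: iv in A minor and iii in Bb major.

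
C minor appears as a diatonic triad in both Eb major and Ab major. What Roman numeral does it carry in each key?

vi in Eb major; iii in Ab major

The scale of Eb major is Eb F G Ab Bb C D; C is degree 6, and the triad built there (C-Eb-G) is minor, so it is vi.
The scale of Ab major is Ab Bb C Db Eb F G; C is degree 3, and the triad built there (C-Eb-G) is minor, so it is iii.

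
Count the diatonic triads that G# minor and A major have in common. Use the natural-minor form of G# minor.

Diatonic triads of G# minor (natural minor): G# minor (i), A# diminished (ii°), B major (III), C# minor (iv), D# minor (v), E major (VI), F# major (VII).
Diatonic triads of A major: A major (I), B minor (ii), C# minor (iii), D major (IV), E major (V), F# minor (vi), G# diminished (vii°).
Matching root and quality in both lists: C# minor, E major.
That gives 2 common triads.

2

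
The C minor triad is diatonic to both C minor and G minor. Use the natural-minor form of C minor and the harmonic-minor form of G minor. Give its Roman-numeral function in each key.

i in C minor; iv in G minor

The scale of C minor (natural minor) is C D Eb F G Ab Bb; C is degree 1, and the triad built there (C-Eb-G) is minor, so it is i.
The scale of G minor (harmonic minor) is G A Bb C D Eb F#; C is degree 4, and the triad built there (C-Eb-G) is minor, so it is iv.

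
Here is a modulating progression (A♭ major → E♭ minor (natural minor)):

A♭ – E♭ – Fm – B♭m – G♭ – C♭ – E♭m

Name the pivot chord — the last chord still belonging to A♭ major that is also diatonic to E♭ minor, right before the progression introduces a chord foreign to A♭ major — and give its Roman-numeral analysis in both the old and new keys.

Chords diatonic to A♭ major: A♭, B♭m, Cm, D♭, E♭, Fm, Gdim.
Reading the progression, the first chord not in that set is G♭, so the modulation leaves A♭ major there.
The chord immediately before G♭ is B♭m, which is diatonic to both keys: ii in A♭ major and v in E♭ minor.

B♭m — ii in A♭ major, v in E♭ minor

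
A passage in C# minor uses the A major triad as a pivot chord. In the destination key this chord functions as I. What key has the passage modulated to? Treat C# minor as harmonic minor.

A major

The numeral I denotes a major triad on scale degree 1. With A on degree 1, the tonic of the new key is A.
Degree 1 carries a major triad in major keys, so the destination is A major.
Check: the diatonic triads of A major are A (I), Bm (ii), C#m (iii), D (IV), E (V), F#m (vi), G#dim (vii°) — A major is indeed I.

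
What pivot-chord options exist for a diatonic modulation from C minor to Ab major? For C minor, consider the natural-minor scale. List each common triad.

Cm, Eb, Fm, Ab

Triads in C minor (natural minor): Cm (i), Ddim (ii°), Eb (III), Fm (iv), Gm (v), Ab (VI), Bb (VII).
Triads in Ab major: Ab (I), Bbm (ii), Cm (iii), Db (IV), Eb (V), Fm (vi), Gdim (vii°).
Shared triads with their functions: Cm (i in C minor, iii in Ab major); Eb (III in C minor, V in Ab major); Fm (iv in C minor, vi in Ab major); Ab (VI in C minor, I in Ab major).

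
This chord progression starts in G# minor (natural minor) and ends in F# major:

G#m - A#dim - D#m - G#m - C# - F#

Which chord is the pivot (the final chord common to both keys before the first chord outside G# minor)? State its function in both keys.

Chords diatonic to G# minor: G#m, A#dim, B, C#m, D#m, E, F#.
Reading the progression, the first chord not in that set is C#, so the modulation leaves G# minor there.
The chord immediately before C# is G#m, which is diatonic to both keys: i in G# minor and ii in F# major.

G#m — i in G# minor, ii in F# major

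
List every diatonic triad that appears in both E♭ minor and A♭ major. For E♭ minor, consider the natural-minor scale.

B♭m, D♭

Triads in E♭ minor (natural minor): E♭ minor (i), F diminished (ii°), G♭ major (III), A♭ minor (iv), B♭ minor (v), C♭ major (VI), D♭ major (VII).
Triads in A♭ major: A♭ major (I), B♭ minor (ii), C minor (iii), D♭ major (IV), E♭ major (V), F minor (vi), G diminished (vii°).
Shared triads with their functions: B♭ minor (v in E♭ minor, ii in A♭ major); D♭ major (VII in E♭ minor, IV in A♭ major).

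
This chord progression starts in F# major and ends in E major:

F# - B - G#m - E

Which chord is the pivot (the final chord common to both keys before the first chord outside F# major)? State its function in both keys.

G#m — ii in F# major, iii in E major

Chords diatonic to F# major: F#, G#m, A#m, B, C#, D#m, E#dim.
Reading the progression, the first chord not in that set is E, so the modulation leaves F# major there.
The chord immediately before E is G#m, which is diatonic to both keys: ii in F# major and iii in E major.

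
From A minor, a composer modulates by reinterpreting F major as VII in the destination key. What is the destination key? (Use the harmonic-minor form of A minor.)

The numeral VII denotes a major triad on scale degree 7. With F on degree 7, the tonic of the new key is G.
Degree 7 carries a major triad in natural-minor keys, so the destination is G minor.
Check: the diatonic triads of G minor (natural minor) are Gm (i), Adim (ii°), Bb (III), Cm (iv), Dm (v), Eb (VI), F (VII) — F major is indeed VII.

G minor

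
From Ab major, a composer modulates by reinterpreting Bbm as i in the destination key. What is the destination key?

Bb minor

The numeral i denotes a minor triad on scale degree 1. With Bb on degree 1, the tonic of the new key is Bb.
Degree 1 carries a minor triad in minor keys, so the destination is Bb minor.
Check: the diatonic triads of Bb minor (natural minor) are Bbm (i), Cdim (ii°), Db (III), Ebm (iv), Fm (v), Gb (VI), Ab (VII) — Bbm is indeed i.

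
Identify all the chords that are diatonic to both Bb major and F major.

Bb, Dm, F, Gm

Triads in Bb major: Bb (I), Cm (ii), Dm (iii), Eb (IV), F (V), Gm (vi), Adim (vii°).
Triads in F major: F (I), Gm (ii), Am (iii), Bb (IV), C (V), Dm (vi), Edim (vii°).
Shared triads with their functions: Bb (I in Bb major, IV in F major); Dm (iii in Bb major, vi in F major); F (V in Bb major, I in F major); Gm (vi in Bb major, ii in F major).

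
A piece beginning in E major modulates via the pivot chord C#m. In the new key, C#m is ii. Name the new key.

B major

The numeral ii denotes a minor triad on scale degree 2. With C# on degree 2, the tonic of the new key is B.
Degree 2 carries a minor triad in major keys, so the destination is B major.
Check: the diatonic triads of B major are B (I), C#m (ii), D#m (iii), E (IV), F# (V), G#m (vi), A#dim (vii°) — C#m is indeed ii.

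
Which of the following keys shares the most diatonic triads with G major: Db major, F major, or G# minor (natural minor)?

F major

Triads of G major: G (I), Am (ii), Bm (iii), C (IV), D (V), Em (vi), F#dim (vii°).
Db major shares 0: none.
F major shares 2: Am, C.
G# minor (natural minor) shares 0: none.
The most common triads (2) are shared with F major.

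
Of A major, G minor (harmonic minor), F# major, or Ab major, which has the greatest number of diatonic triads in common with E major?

Triads of E major: E major (I), F# minor (ii), G# minor (iii), A major (IV), B major (V), C# minor (vi), D# diminished (vii°).
A major shares 4: E, F#m, A, C#m.
G minor (harmonic minor) shares 0: none.
F# major shares 2: G#m, B.
Ab major shares 0: none.
The most common triads (4) are shared with A major.

A major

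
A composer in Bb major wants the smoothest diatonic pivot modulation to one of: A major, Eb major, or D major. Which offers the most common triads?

Triads of Bb major: Bb (I), Cm (ii), Dm (iii), Eb (IV), F (V), Gm (vi), Adim (vii°).
A major shares 0: none.
Eb major shares 4: Bb, Cm, Eb, Gm.
D major shares 0: none.
The most common triads (4) are shared with Eb major.

Eb major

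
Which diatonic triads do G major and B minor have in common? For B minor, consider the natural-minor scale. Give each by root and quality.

Triads in G major: G (I), Am (ii), Bm (iii), C (IV), D (V), Em (vi), F#dim (vii°).
Triads in B minor (natural minor): Bm (i), C#dim (ii°), D (III), Em (iv), F#m (v), G (VI), A (VII).
Shared triads with their functions: G (I in G major, VI in B minor); Bm (iii in G major, i in B minor); D (V in G major, III in B minor); Em (vi in G major, iv in B minor).

G, Bm, D, Em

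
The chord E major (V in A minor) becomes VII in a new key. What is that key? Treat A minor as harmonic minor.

F# minor

The numeral VII denotes a major triad on scale degree 7. With E on degree 7, the tonic of the new key is F#.
Degree 7 carries a major triad in natural-minor keys, so the destination is F# minor.
Check: the diatonic triads of F# minor (natural minor) are F#m (i), G#dim (ii°), A (III), Bm (iv), C#m (v), D (VI), E (VII) — E major is indeed VII.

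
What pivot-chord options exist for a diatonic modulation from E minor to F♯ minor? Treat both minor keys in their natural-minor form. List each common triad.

Triads in E minor (natural minor): Em (i), F♯dim (ii°), G (III), Am (iv), Bm (v), C (VI), D (VII).
Triads in F♯ minor (natural minor): F♯m (i), G♯dim (ii°), A (III), Bm (iv), C♯m (v), D (VI), E (VII).
Shared triads with their functions: Bm (v in E minor, iv in F♯ minor); D (VII in E minor, VI in F♯ minor).

Bm, D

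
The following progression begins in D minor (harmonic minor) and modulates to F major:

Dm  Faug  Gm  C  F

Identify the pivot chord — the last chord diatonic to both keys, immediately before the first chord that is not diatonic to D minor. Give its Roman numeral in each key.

Gm — iv in D minor, ii in F major

Chords diatonic to D minor: Dm, Edim, Faug, Gm, A, Bb, C#dim.
Reading the progression, the first chord not in that set is C, so the modulation leaves D minor there.
The chord immediately before C is Gm, which is diatonic to both keys: iv in D minor and ii in F major.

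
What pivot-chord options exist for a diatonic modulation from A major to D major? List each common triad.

A, Bm, D, F#m

Triads in A major: A major (I), B minor (ii), C# minor (iii), D major (IV), E major (V), F# minor (vi), G# diminished (vii°).
Triads in D major: D major (I), E minor (ii), F# minor (iii), G major (IV), A major (V), B minor (vi), C# diminished (vii°).
Shared triads with their functions: A major (I in A major, V in D major); B minor (ii in A major, vi in D major); D major (IV in A major, I in D major); F# minor (vi in A major, iii in D major).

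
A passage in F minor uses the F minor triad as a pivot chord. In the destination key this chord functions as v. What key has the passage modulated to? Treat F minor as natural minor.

The numeral v denotes a minor triad on scale degree 5. With F on degree 5, the tonic of the new key is Bb.
Degree 5 carries a minor triad in natural-minor keys, so the destination is Bb minor.
Check: the diatonic triads of Bb minor (natural minor) are Bbm (i), Cdim (ii°), Db (III), Ebm (iv), Fm (v), Gb (VI), Ab (VII) — F minor is indeed v.

Bb minor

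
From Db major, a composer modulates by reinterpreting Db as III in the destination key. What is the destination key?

The numeral III denotes a major triad on scale degree 3. With Db on degree 3, the tonic of the new key is Bb.
Degree 3 carries a major triad in natural-minor keys, so the destination is Bb minor.
Check: the diatonic triads of Bb minor (natural minor) are Bbm (i), Cdim (ii°), Db (III), Ebm (iv), Fm (v), Gb (VI), Ab (VII) — Db is indeed III.

Bb minor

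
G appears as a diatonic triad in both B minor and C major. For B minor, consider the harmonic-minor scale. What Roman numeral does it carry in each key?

The scale of B minor (harmonic minor) is B C# D E F# G A#; G is degree 6, and the triad built there (G-B-D) is major, so it is VI.
The scale of C major is C D E F G A B; G is degree 5, and the triad built there (G-B-D) is major, so it is V.

VI in B minor; V in C major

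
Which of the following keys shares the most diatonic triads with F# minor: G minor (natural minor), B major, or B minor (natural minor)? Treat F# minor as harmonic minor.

Triads of F# minor (harmonic minor): F# minor (i), G# diminished (ii°), A augmented (III+), B minor (iv), C# major (V), D major (VI), E# diminished (vii°).
G minor (natural minor) shares 0: none.
B major shares 0: none.
B minor (natural minor) shares 3: F#m, Bm, D.
The most common triads (3) are shared with B minor.

B minor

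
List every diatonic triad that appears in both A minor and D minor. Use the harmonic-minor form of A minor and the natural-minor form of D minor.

Triads in A minor (harmonic minor): Am (i), Bdim (ii°), Caug (III+), Dm (iv), E (V), F (VI), G#dim (vii°).
Triads in D minor (natural minor): Dm (i), Edim (ii°), F (III), Gm (iv), Am (v), Bb (VI), C (VII).
Shared triads with their functions: Am (i in A minor, v in D minor); Dm (iv in A minor, i in D minor); F (VI in A minor, III in D minor).

Am, Dm, F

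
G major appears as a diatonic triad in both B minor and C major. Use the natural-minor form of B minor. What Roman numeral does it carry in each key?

VI in B minor; V in C major

The scale of B minor (natural minor) is B C# D E F# G A; G is degree 6, and the triad built there (G-B-D) is major, so it is VI.
The scale of C major is C D E F G A B; G is degree 5, and the triad built there (G-B-D) is major, so it is V.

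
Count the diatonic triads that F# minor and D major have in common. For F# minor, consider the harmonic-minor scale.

Diatonic triads of F# minor (harmonic minor): F#m (i), G#dim (ii°), Aaug (III+), Bm (iv), C# (V), D (VI), E#dim (vii°).
Diatonic triads of D major: D (I), Em (ii), F#m (iii), G (IV), A (V), Bm (vi), C#dim (vii°).
Matching root and quality in both lists: F#m, Bm, D.
That gives 3 common triads.

3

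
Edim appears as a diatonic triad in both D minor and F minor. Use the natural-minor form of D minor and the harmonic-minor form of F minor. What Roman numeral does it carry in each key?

The scale of D minor (natural minor) is D E F G A Bb C; E is degree 2, and the triad built there (E-G-Bb) is diminished, so it is ii°.
The scale of F minor (harmonic minor) is F G Ab Bb C Db E; E is degree 7, and the triad built there (E-G-Bb) is diminished, so it is vii°.

ii° in D minor; vii° in F minor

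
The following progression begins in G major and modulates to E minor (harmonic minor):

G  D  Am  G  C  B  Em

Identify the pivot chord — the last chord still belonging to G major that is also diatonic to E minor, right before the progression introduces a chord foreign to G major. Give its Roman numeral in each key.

C — IV in G major, VI in E minor

Chords diatonic to G major: G, Am, Bm, C, D, Em, F♯dim.
Reading the progression, the first chord not in that set is B, so the modulation leaves G major there.
The chord immediately before B is C, which is diatonic to both keys: IV in G major and VI in E minor.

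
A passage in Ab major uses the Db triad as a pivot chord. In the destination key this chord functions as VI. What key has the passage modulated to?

F minor

The numeral VI denotes a major triad on scale degree 6. With Db on degree 6, the tonic of the new key is F.
Degree 6 carries a major triad in minor keys, so the destination is F minor.
Check: the diatonic triads of F minor (natural minor) are Fm (i), Gdim (ii°), Ab (III), Bbm (iv), Cm (v), Db (VI), Eb (VII) — Db is indeed VI.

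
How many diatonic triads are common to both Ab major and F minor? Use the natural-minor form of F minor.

Diatonic triads of Ab major: Ab (I), Bbm (ii), Cm (iii), Db (IV), Eb (V), Fm (vi), Gdim (vii°).
Diatonic triads of F minor (natural minor): Fm (i), Gdim (ii°), Ab (III), Bbm (iv), Cm (v), Db (VI), Eb (VII).
Matching root and quality in both lists: Ab, Bbm, Cm, Db, Eb, Fm, Gdim.
That gives 7 common triads.

7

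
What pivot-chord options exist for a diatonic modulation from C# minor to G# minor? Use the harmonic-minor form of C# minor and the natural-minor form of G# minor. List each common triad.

C#m

Triads in C# minor (harmonic minor): C# minor (i), D# diminished (ii°), E augmented (III+), F# minor (iv), G# major (V), A major (VI), B# diminished (vii°).
Triads in G# minor (natural minor): G# minor (i), A# diminished (ii°), B major (III), C# minor (iv), D# minor (v), E major (VI), F# major (VII).
Shared triads with their functions: C# minor (i in C# minor, iv in G# minor).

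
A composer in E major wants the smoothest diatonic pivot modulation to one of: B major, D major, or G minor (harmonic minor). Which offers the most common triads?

Triads of E major: E major (I), F# minor (ii), G# minor (iii), A major (IV), B major (V), C# minor (vi), D# diminished (vii°).
B major shares 4: E, G#m, B, C#m.
D major shares 2: F#m, A.
G minor (harmonic minor) shares 0: none.
The most common triads (4) are shared with B major.

B major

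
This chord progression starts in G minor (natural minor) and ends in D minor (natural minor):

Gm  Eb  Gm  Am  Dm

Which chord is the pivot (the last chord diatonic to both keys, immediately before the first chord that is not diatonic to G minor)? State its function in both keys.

Chords diatonic to G minor: Gm, Adim, Bb, Cm, Dm, Eb, F.
Reading the progression, the first chord not in that set is Am, so the modulation leaves G minor there.
The chord immediately before Am is Gm, which is diatonic to both keys: i in G minor and iv in D minor.

Gm — i in G minor, iv in D minor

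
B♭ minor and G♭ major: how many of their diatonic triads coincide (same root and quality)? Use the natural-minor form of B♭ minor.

4

Diatonic triads of B♭ minor (natural minor): B♭m (i), Cdim (ii°), D♭ (III), E♭m (iv), Fm (v), G♭ (VI), A♭ (VII).
Diatonic triads of G♭ major: G♭ (I), A♭m (ii), B♭m (iii), C♭ (IV), D♭ (V), E♭m (vi), Fdim (vii°).
Matching root and quality in both lists: B♭m, D♭, E♭m, G♭.
That gives 4 common triads.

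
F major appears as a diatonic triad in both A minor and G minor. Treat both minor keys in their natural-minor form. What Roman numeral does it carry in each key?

The scale of A minor (natural minor) is A B C D E F G; F is degree 6, and the triad built there (F-A-C) is major, so it is VI.
The scale of G minor (natural minor) is G A Bb C D Eb F; F is degree 7, and the triad built there (F-A-C) is major, so it is VII.

VI in A minor; VII in G minor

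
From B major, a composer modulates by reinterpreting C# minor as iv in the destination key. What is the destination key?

The numeral iv denotes a minor triad on scale degree 4. With C# on degree 4, the tonic of the new key is G#.
Degree 4 carries a minor triad in minor keys, so the destination is G# minor.
Check: the diatonic triads of G# minor (natural minor) are G#m (i), A#dim (ii°), B (III), C#m (iv), D#m (v), E (VI), F# (VII) — C# minor is indeed iv.

G# minor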